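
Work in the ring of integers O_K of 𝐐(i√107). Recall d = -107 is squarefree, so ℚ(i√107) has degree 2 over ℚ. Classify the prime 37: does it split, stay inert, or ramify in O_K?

split

-107 mod 4 = 1, hence disc K = -107 and O_K = ℤ[(1+√-107)/2].
Since gcd(37, -107) = 1 the prime 37 does not ramify.
Legendre symbol by Euler's criterion: (-107/37) ≡ (-107)^18 ≡ 1 (mod 37), i.e. (-107/37) = 1.
Legendre symbol 1 ⇒ 37 is split.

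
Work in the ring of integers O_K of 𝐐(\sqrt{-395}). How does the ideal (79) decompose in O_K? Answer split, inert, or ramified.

-395 mod 4 = 1, hence disc K = -395 and O_K = ℤ[(1+√-395)/2].
Ramification test: 79 | -395. The prime 79 ramifies in K.

p ramifies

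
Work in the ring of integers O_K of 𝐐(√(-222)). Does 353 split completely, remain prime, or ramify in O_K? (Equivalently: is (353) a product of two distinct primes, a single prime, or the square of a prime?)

splits completely

-222 mod 4 = 2, hence disc K = 4·(-222) = -888 and O_K = ℤ[√-222].
Since gcd(353, -888) = 1 the prime 353 does not ramify.
Euler's criterion: (-222)^176 mod 353 = 1. Thus (-222|353) = 1.
Legendre symbol 1 ⇒ 353 is split.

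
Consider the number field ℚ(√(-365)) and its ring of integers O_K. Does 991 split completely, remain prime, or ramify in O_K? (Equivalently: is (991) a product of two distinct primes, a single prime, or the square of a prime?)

p splits

d = -365 ≡ 3 (mod 4), so O_K = ℤ[√-365] and disc(K) = 4d = -1460.
disc(K) = -1460 is not divisible by 991; 991 is unramified.
Euler's criterion: (-365)^495 mod 991 = 1. Thus (-365|991) = 1.
(-365/991) = 1, so 991 splits.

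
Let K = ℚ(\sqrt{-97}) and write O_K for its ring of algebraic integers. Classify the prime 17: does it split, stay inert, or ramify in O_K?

inert

-97 mod 4 = 3, hence disc K = 4·(-97) = -388 and O_K = ℤ[√-97].
disc(K) = -388 is not divisible by 17; 17 is unramified.
Legendre symbol by Euler's criterion: (-97/17) ≡ (-97)^8 ≡ 16 (mod 17), i.e. (-97/17) = -1.
Legendre symbol -1 ⇒ 17 is inert.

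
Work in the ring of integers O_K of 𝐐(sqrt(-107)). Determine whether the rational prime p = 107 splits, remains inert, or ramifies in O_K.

ramified

-107 mod 4 = 1, hence disc K = -107 and O_K = ℤ[(1+√-107)/2].
107 divides disc(K) = -107, so 107 ramifies.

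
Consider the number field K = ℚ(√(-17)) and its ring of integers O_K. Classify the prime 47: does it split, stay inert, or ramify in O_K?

d = -17 ≡ 3 (mod 4), so O_K = ℤ[√-17] and disc(K) = 4d = -68.
Since gcd(47, -68) = 1 the prime 47 does not ramify.
(-17/47) = 30^23 mod 47 = 46, giving Legendre symbol -1.
Legendre symbol -1 ⇒ 47 is inert.

47 remains inert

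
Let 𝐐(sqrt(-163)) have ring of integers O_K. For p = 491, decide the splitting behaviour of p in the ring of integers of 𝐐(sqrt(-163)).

d = -163 ≡ 1 (mod 4), so O_K = ℤ[(1+√-163)/2] and disc(K) = d = -163.
491 ∤ -163, so 491 is unramified.
Euler's criterion: (-163)^245 mod 491 = 490. Thus (-163|491) = -1.
Legendre symbol -1 ⇒ 491 is inert.

p is inert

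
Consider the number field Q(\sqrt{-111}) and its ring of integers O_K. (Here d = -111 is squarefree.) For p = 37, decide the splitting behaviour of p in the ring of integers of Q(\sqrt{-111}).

ramified

-111 mod 4 = 1, hence disc K = -111 and O_K = ℤ[(1+√-111)/2].
disc(K) = -111 = 37·(-3), so p = 37 is ramified.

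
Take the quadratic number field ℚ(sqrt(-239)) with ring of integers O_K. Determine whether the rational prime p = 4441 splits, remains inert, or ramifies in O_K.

d = -239 ≡ 1 (mod 4), so O_K = ℤ[(1+√-239)/2] and disc(K) = d = -239.
4441 ∤ -239, so 4441 is unramified.
Legendre symbol by Euler's criterion: (-239/4441) ≡ (-239)^2220 ≡ 4440 (mod 4441), i.e. (-239/4441) = -1.
d is a non-residue mod p, hence 4441 remains inert in O_K.

inert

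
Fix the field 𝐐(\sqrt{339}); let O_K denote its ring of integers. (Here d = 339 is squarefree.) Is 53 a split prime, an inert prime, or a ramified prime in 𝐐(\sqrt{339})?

p is inert

339 mod 4 = 3, hence disc K = 4·339 = 1356 and O_K = ℤ[√339].
Since gcd(53, 1356) = 1 the prime 53 does not ramify.
Legendre symbol by Euler's criterion: (339/53) ≡ 339^26 ≡ 52 (mod 53), i.e. (339/53) = -1.
Legendre symbol -1 ⇒ 53 is inert.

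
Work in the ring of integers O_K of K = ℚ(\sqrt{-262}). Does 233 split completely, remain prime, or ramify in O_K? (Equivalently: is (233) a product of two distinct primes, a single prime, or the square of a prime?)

d = -262 ≡ 2 (mod 4), so O_K = ℤ[√-262] and disc(K) = 4d = -1048.
disc(K) = -1048 is not divisible by 233; 233 is unramified.
Euler's criterion: (-262)^116 mod 233 = 1. Thus (-262|233) = 1.
Legendre symbol 1 ⇒ 233 is split.

233 splits in O_K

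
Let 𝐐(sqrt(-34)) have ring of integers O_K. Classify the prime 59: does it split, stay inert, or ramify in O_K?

59 splits in O_K

d = -34 ≡ 2 (mod 4), so O_K = ℤ[√-34] and disc(K) = 4d = -136.
disc(K) = -136 is not divisible by 59; 59 is unramified.
Legendre symbol by Euler's criterion: (-34/59) ≡ (-34)^29 ≡ 1 (mod 59), i.e. (-34/59) = 1.
Legendre symbol 1 ⇒ 59 is split.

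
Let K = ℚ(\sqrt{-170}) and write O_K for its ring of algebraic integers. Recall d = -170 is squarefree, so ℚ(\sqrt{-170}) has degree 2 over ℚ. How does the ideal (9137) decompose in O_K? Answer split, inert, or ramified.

d = -170 ≡ 2 (mod 4), so O_K = ℤ[√-170] and disc(K) = 4d = -680.
disc(K) = -680 is not divisible by 9137; 9137 is unramified.
(-170/9137) = 8967^4568 mod 9137 = 9136, giving Legendre symbol -1.
(-170/9137) = -1, so 9137 is inert.

9137 remains inert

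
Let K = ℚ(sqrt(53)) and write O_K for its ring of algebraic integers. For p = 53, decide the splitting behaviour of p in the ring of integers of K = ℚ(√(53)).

p ramifies

d = 53 ≡ 1 (mod 4), so O_K = ℤ[(1+√53)/2] and disc(K) = d = 53.
disc(K) = 53 = 53·1, so p = 53 is ramified.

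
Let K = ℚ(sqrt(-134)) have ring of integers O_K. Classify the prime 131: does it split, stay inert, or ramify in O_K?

d = -134 ≡ 2 (mod 4), so O_K = ℤ[√-134] and disc(K) = 4d = -536.
Since gcd(131, -536) = 1 the prime 131 does not ramify.
Compute (-134/131) via Euler: 128^((131-1)/2) mod 131 = 130, so (-134/131) = -1.
(-134/131) = -1, so 131 is inert.

remains prime (inert)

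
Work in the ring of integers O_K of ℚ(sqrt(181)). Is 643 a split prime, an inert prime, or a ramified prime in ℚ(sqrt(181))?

d = 181 ≡ 1 (mod 4), so O_K = ℤ[(1+√181)/2] and disc(K) = d = 181.
643 ∤ 181, so 643 is unramified.
(181/643) = 181^321 mod 643 = 1, giving Legendre symbol 1.
d is a quadratic residue mod p, hence 643 splits in O_K.

split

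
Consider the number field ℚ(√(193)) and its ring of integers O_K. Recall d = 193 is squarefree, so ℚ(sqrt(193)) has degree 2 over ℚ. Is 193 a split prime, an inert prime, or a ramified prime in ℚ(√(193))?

ramified — (193) = 𝔭²

193 mod 4 = 1, hence disc K = 193 and O_K = ℤ[(1+√193)/2].
193 divides disc(K) = 193, so 193 ramifies.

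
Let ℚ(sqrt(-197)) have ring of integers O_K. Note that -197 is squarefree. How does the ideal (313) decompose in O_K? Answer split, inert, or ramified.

313 splits in O_K

Since -197 ≢ 1 mod 4, the ring of integers is ℤ[√-197] with discriminant 4·(-197) = -788.
disc(K) = -788 is not divisible by 313; 313 is unramified.
Euler's criterion: (-197)^156 mod 313 = 1. Thus (-197|313) = 1.
Legendre symbol 1 ⇒ 313 is split.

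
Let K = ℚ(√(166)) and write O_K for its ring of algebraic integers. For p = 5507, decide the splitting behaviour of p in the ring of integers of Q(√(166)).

Since 166 ≢ 1 mod 4, the ring of integers is ℤ[√166] with discriminant 4·166 = 664.
Since gcd(5507, 664) = 1 the prime 5507 does not ramify.
Compute (166/5507) via Euler: 166^((5507-1)/2) mod 5507 = 1, so (166/5507) = 1.
d is a quadratic residue mod p, hence 5507 splits in O_K.

splits completely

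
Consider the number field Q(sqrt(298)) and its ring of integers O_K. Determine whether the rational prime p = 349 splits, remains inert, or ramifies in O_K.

298 mod 4 = 2, hence disc K = 4·298 = 1192 and O_K = ℤ[√298].
349 ∤ 1192, so 349 is unramified.
Compute (298/349) via Euler: 298^((349-1)/2) mod 349 = 1, so (298/349) = 1.
(298/349) = 1, so 349 splits.

splits completely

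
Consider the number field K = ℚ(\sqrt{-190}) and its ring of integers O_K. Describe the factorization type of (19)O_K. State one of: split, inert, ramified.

ramified — (19) = 𝔭²

-190 mod 4 = 2, hence disc K = 4·(-190) = -760 and O_K = ℤ[√-190].
19 divides disc(K) = -760, so 19 ramifies.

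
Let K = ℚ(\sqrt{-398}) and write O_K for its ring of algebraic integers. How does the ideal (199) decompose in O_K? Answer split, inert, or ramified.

ramified

Since -398 ≢ 1 mod 4, the ring of integers is ℤ[√-398] with discriminant 4·(-398) = -1592.
disc(K) = -1592 = 199·(-8), so p = 199 is ramified.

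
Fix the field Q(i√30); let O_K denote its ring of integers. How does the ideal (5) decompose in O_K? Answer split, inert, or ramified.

Since -30 ≢ 1 mod 4, the ring of integers is ℤ[√-30] with discriminant 4·(-30) = -120.
5 divides disc(K) = -120, so 5 ramifies.

5 is ramified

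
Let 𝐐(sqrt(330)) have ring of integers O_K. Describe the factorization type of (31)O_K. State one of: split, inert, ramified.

330 mod 4 = 2, hence disc K = 4·330 = 1320 and O_K = ℤ[√330].
31 ∤ 1320, so 31 is unramified.
Euler's criterion: 330^15 mod 31 = 1. Thus (330|31) = 1.
(330/31) = 1, so 31 splits.

split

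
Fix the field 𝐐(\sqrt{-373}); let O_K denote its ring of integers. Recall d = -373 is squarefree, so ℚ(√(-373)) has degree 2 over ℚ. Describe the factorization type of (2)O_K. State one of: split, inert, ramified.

d = -373 ≡ 3 (mod 4), so O_K = ℤ[√-373] and disc(K) = 4d = -1492.
2 divides disc(K) = -1492, so 2 ramifies.

ramified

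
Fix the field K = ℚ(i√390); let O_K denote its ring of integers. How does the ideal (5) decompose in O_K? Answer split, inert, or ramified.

Since -390 ≢ 1 mod 4, the ring of integers is ℤ[√-390] with discriminant 4·(-390) = -1560.
5 divides disc(K) = -1560, so 5 ramifies.

ramified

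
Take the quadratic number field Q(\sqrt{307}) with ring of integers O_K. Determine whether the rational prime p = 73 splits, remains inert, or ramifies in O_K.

p is inert

307 mod 4 = 3, hence disc K = 4·307 = 1228 and O_K = ℤ[√307].
disc(K) = 1228 is not divisible by 73; 73 is unramified.
Legendre symbol by Euler's criterion: (307/73) ≡ 307^36 ≡ 72 (mod 73), i.e. (307/73) = -1.
d is a non-residue mod p, hence 73 remains inert in O_K.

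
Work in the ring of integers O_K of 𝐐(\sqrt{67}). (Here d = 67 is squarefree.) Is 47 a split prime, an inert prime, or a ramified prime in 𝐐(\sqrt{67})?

remains prime (inert)

67 mod 4 = 3, hence disc K = 4·67 = 268 and O_K = ℤ[√67].
Since gcd(47, 268) = 1 the prime 47 does not ramify.
Euler's criterion: 67^23 mod 47 = 46. Thus (67|47) = -1.
d is a non-residue mod p, hence 47 remains inert in O_K.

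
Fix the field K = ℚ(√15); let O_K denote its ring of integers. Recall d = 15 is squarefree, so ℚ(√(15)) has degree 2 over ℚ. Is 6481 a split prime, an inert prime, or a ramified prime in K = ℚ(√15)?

split — (6481) = 𝔭₁𝔭₂ with 𝔭₁ ≠ 𝔭₂

Since 15 ≢ 1 mod 4, the ring of integers is ℤ[√15] with discriminant 4·15 = 60.
disc(K) = 60 is not divisible by 6481; 6481 is unramified.
Euler's criterion: 15^3240 mod 6481 = 1. Thus (15|6481) = 1.
d is a quadratic residue mod p, hence 6481 splits in O_K.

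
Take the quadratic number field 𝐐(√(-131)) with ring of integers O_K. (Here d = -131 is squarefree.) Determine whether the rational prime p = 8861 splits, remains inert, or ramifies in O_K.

8861 splits in O_K

-131 mod 4 = 1, hence disc K = -131 and O_K = ℤ[(1+√-131)/2].
8861 ∤ -131, so 8861 is unramified.
Compute (-131/8861) via Euler: 8730^((8861-1)/2) mod 8861 = 1, so (-131/8861) = 1.
Legendre symbol 1 ⇒ 8861 is split.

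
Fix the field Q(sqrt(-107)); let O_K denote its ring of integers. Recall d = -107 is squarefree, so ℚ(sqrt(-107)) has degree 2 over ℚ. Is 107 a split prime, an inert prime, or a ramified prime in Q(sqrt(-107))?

ramifies in O_K

-107 mod 4 = 1, hence disc K = -107 and O_K = ℤ[(1+√-107)/2].
Ramification test: 107 | -107. The prime 107 ramifies in K.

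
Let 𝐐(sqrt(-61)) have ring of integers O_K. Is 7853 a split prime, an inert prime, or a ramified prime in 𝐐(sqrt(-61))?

split

d = -61 ≡ 3 (mod 4), so O_K = ℤ[√-61] and disc(K) = 4d = -244.
disc(K) = -244 is not divisible by 7853; 7853 is unramified.
Compute (-61/7853) via Euler: 7792^((7853-1)/2) mod 7853 = 1, so (-61/7853) = 1.
(-61/7853) = 1, so 7853 splits.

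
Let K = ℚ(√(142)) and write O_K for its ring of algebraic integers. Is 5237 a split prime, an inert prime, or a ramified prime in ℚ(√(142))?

d = 142 ≡ 2 (mod 4), so O_K = ℤ[√142] and disc(K) = 4d = 568.
Since gcd(5237, 568) = 1 the prime 5237 does not ramify.
Compute (142/5237) via Euler: 142^((5237-1)/2) mod 5237 = 5236, so (142/5237) = -1.
(142/5237) = -1, so 5237 is inert.

inert — (5237) stays prime in O_K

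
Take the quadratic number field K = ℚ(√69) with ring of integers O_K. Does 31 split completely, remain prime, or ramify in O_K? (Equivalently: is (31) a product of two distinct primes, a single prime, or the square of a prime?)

69 mod 4 = 1, hence disc K = 69 and O_K = ℤ[(1+√69)/2].
Since gcd(31, 69) = 1 the prime 31 does not ramify.
Legendre symbol by Euler's criterion: (69/31) ≡ 69^15 ≡ 1 (mod 31), i.e. (69/31) = 1.
d is a quadratic residue mod p, hence 31 splits in O_K.

split — (31) = 𝔭₁𝔭₂ with 𝔭₁ ≠ 𝔭₂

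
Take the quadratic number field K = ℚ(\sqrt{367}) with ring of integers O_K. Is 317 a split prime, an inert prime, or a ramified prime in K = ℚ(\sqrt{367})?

inert

d = 367 ≡ 3 (mod 4), so O_K = ℤ[√367] and disc(K) = 4d = 1468.
317 ∤ 1468, so 317 is unramified.
Legendre symbol by Euler's criterion: (367/317) ≡ 367^158 ≡ 316 (mod 317), i.e. (367/317) = -1.
d is a non-residue mod p, hence 317 remains inert in O_K.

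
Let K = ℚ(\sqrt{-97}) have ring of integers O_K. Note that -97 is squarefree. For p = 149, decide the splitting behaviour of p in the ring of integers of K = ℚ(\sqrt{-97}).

-97 mod 4 = 3, hence disc K = 4·(-97) = -388 and O_K = ℤ[√-97].
disc(K) = -388 is not divisible by 149; 149 is unramified.
Euler's criterion: (-97)^74 mod 149 = 148. Thus (-97|149) = -1.
(-97/149) = -1, so 149 is inert.

inert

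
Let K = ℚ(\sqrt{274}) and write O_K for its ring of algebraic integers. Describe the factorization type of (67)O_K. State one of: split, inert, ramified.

Since 274 ≢ 1 mod 4, the ring of integers is ℤ[√274] with discriminant 4·274 = 1096.
Since gcd(67, 1096) = 1 the prime 67 does not ramify.
Euler's criterion: 274^33 mod 67 = 1. Thus (274|67) = 1.
Legendre symbol 1 ⇒ 67 is split.

67 splits in O_K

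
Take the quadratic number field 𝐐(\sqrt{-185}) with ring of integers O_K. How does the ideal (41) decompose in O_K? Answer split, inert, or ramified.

41 splits in O_K

-185 mod 4 = 3, hence disc K = 4·(-185) = -740 and O_K = ℤ[√-185].
disc(K) = -740 is not divisible by 41; 41 is unramified.
Euler's criterion: (-185)^20 mod 41 = 1. Thus (-185|41) = 1.
Legendre symbol 1 ⇒ 41 is split.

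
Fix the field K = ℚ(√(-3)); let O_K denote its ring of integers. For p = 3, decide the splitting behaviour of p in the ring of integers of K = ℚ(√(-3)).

-3 mod 4 = 1, hence disc K = -3 and O_K = ℤ[(1+√-3)/2].
3 divides disc(K) = -3, so 3 ramifies.

3 is ramified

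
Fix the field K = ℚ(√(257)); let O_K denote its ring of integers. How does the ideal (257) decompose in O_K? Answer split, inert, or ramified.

257 is ramified

Since 257 ≡ 1 mod 4, the ring of integers is ℤ[(1+√257)/2] with discriminant 257.
disc(K) = 257 = 257·1, so p = 257 is ramified.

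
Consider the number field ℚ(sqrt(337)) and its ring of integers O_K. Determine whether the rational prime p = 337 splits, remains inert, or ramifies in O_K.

Since 337 ≡ 1 mod 4, the ring of integers is ℤ[(1+√337)/2] with discriminant 337.
Ramification test: 337 | 337. The prime 337 ramifies in K.

ramified — (337) = 𝔭²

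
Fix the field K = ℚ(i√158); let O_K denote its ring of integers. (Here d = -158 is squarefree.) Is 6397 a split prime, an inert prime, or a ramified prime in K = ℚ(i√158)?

d = -158 ≡ 2 (mod 4), so O_K = ℤ[√-158] and disc(K) = 4d = -632.
Since gcd(6397, -632) = 1 the prime 6397 does not ramify.
Euler's criterion: (-158)^3198 mod 6397 = 1. Thus (-158|6397) = 1.
(-158/6397) = 1, so 6397 splits.

6397 splits in O_K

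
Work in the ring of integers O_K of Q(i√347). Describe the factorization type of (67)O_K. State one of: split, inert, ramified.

-347 mod 4 = 1, hence disc K = -347 and O_K = ℤ[(1+√-347)/2].
Since gcd(67, -347) = 1 the prime 67 does not ramify.
Compute (-347/67) via Euler: 55^((67-1)/2) mod 67 = 1, so (-347/67) = 1.
(-347/67) = 1, so 67 splits.

67 splits in O_K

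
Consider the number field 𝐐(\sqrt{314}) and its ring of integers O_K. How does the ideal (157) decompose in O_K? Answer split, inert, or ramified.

d = 314 ≡ 2 (mod 4), so O_K = ℤ[√314] and disc(K) = 4d = 1256.
Ramification test: 157 | 1256. The prime 157 ramifies in K.

ramified — (157) = 𝔭²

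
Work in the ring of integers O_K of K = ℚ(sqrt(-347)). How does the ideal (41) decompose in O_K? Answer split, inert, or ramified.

inert — (41) stays prime in O_K

Since -347 ≡ 1 mod 4, the ring of integers is ℤ[(1+√-347)/2] with discriminant -347.
disc(K) = -347 is not divisible by 41; 41 is unramified.
Euler's criterion: (-347)^20 mod 41 = 40. Thus (-347|41) = -1.
Legendre symbol -1 ⇒ 41 is inert.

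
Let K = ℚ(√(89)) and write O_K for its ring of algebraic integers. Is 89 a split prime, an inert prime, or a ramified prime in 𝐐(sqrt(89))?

89 mod 4 = 1, hence disc K = 89 and O_K = ℤ[(1+√89)/2].
disc(K) = 89 = 89·1, so p = 89 is ramified.

p ramifies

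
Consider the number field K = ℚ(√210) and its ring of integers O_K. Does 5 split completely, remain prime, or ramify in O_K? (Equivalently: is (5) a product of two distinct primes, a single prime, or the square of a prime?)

ramified

d = 210 ≡ 2 (mod 4), so O_K = ℤ[√210] and disc(K) = 4d = 840.
disc(K) = 840 = 5·168, so p = 5 is ramified.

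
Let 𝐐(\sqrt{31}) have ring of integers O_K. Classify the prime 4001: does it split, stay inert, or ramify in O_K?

d = 31 ≡ 3 (mod 4), so O_K = ℤ[√31] and disc(K) = 4d = 124.
disc(K) = 124 is not divisible by 4001; 4001 is unramified.
(31/4001) = 31^2000 mod 4001 = 1, giving Legendre symbol 1.
d is a quadratic residue mod p, hence 4001 splits in O_K.

4001 splits in O_K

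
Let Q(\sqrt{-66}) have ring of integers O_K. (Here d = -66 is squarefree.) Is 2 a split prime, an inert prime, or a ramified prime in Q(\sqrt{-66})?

d = -66 ≡ 2 (mod 4), so O_K = ℤ[√-66] and disc(K) = 4d = -264.
2 divides disc(K) = -264, so 2 ramifies.

ramified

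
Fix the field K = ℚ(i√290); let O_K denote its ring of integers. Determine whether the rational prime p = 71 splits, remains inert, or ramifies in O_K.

p is inert

-290 mod 4 = 2, hence disc K = 4·(-290) = -1160 and O_K = ℤ[√-290].
disc(K) = -1160 is not divisible by 71; 71 is unramified.
(-290/71) = 65^35 mod 71 = 70, giving Legendre symbol -1.
d is a non-residue mod p, hence 71 remains inert in O_K.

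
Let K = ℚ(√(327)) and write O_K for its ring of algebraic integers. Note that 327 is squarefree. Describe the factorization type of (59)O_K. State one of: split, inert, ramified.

d = 327 ≡ 3 (mod 4), so O_K = ℤ[√327] and disc(K) = 4d = 1308.
Since gcd(59, 1308) = 1 the prime 59 does not ramify.
Compute (327/59) via Euler: 32^((59-1)/2) mod 59 = 58, so (327/59) = -1.
d is a non-residue mod p, hence 59 remains inert in O_K.

inert — (59) stays prime in O_K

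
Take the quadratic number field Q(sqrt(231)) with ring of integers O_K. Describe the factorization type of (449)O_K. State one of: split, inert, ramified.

d = 231 ≡ 3 (mod 4), so O_K = ℤ[√231] and disc(K) = 4d = 924.
Since gcd(449, 924) = 1 the prime 449 does not ramify.
Compute (231/449) via Euler: 231^((449-1)/2) mod 449 = 448, so (231/449) = -1.
Legendre symbol -1 ⇒ 449 is inert.

inert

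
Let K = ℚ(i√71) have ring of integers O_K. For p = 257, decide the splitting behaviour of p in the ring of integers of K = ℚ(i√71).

remains prime (inert)

-71 mod 4 = 1, hence disc K = -71 and O_K = ℤ[(1+√-71)/2].
257 ∤ -71, so 257 is unramified.
(-71/257) = 186^128 mod 257 = 256, giving Legendre symbol -1.
Legendre symbol -1 ⇒ 257 is inert.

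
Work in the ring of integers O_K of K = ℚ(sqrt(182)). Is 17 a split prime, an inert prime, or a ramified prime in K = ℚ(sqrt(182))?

d = 182 ≡ 2 (mod 4), so O_K = ℤ[√182] and disc(K) = 4d = 728.
17 ∤ 728, so 17 is unramified.
Legendre symbol by Euler's criterion: (182/17) ≡ 182^8 ≡ 16 (mod 17), i.e. (182/17) = -1.
d is a non-residue mod p, hence 17 remains inert in O_K.

remains prime (inert)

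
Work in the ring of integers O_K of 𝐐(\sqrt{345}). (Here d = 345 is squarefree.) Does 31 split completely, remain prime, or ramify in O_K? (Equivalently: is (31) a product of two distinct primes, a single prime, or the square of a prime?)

split — (31) = 𝔭₁𝔭₂ with 𝔭₁ ≠ 𝔭₂

d = 345 ≡ 1 (mod 4), so O_K = ℤ[(1+√345)/2] and disc(K) = d = 345.
Since gcd(31, 345) = 1 the prime 31 does not ramify.
(345/31) = 4^15 mod 31 = 1, giving Legendre symbol 1.
(345/31) = 1, so 31 splits.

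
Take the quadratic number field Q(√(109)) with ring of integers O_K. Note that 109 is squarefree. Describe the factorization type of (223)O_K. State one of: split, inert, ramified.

Since 109 ≡ 1 mod 4, the ring of integers is ℤ[(1+√109)/2] with discriminant 109.
223 ∤ 109, so 223 is unramified.
Compute (109/223) via Euler: 109^((223-1)/2) mod 223 = 1, so (109/223) = 1.
(109/223) = 1, so 223 splits.

split — (223) = 𝔭₁𝔭₂ with 𝔭₁ ≠ 𝔭₂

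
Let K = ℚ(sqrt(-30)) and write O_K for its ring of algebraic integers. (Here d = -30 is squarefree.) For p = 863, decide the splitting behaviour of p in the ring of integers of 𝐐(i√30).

863 splits in O_K

d = -30 ≡ 2 (mod 4), so O_K = ℤ[√-30] and disc(K) = 4d = -120.
863 ∤ -120, so 863 is unramified.
Legendre symbol by Euler's criterion: (-30/863) ≡ (-30)^431 ≡ 1 (mod 863), i.e. (-30/863) = 1.
d is a quadratic residue mod p, hence 863 splits in O_K.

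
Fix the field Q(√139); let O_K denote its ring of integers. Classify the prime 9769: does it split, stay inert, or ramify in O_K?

Since 139 ≢ 1 mod 4, the ring of integers is ℤ[√139] with discriminant 4·139 = 556.
Since gcd(9769, 556) = 1 the prime 9769 does not ramify.
Legendre symbol by Euler's criterion: (139/9769) ≡ 139^4884 ≡ 9768 (mod 9769), i.e. (139/9769) = -1.
(139/9769) = -1, so 9769 is inert.

inert — (9769) stays prime in O_K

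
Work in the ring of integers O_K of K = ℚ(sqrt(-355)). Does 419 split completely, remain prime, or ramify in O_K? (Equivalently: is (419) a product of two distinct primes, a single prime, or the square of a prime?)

-355 mod 4 = 1, hence disc K = -355 and O_K = ℤ[(1+√-355)/2].
disc(K) = -355 is not divisible by 419; 419 is unramified.
Legendre symbol by Euler's criterion: (-355/419) ≡ (-355)^209 ≡ 1 (mod 419), i.e. (-355/419) = 1.
d is a quadratic residue mod p, hence 419 splits in O_K.

split — (419) = 𝔭₁𝔭₂ with 𝔭₁ ≠ 𝔭₂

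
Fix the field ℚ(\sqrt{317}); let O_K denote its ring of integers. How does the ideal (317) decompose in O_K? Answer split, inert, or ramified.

ramifies in O_K

317 mod 4 = 1, hence disc K = 317 and O_K = ℤ[(1+√317)/2].
disc(K) = 317 = 317·1, so p = 317 is ramified.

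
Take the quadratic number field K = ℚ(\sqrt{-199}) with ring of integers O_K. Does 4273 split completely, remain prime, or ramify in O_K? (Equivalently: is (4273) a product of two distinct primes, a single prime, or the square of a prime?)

split

-199 mod 4 = 1, hence disc K = -199 and O_K = ℤ[(1+√-199)/2].
4273 ∤ -199, so 4273 is unramified.
Compute (-199/4273) via Euler: 4074^((4273-1)/2) mod 4273 = 1, so (-199/4273) = 1.
d is a quadratic residue mod p, hence 4273 splits in O_K.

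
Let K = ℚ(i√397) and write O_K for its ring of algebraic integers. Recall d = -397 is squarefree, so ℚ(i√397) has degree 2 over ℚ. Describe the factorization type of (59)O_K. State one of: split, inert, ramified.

splits completely

-397 mod 4 = 3, hence disc K = 4·(-397) = -1588 and O_K = ℤ[√-397].
Since gcd(59, -1588) = 1 the prime 59 does not ramify.
(-397/59) = 16^29 mod 59 = 1, giving Legendre symbol 1.
(-397/59) = 1, so 59 splits.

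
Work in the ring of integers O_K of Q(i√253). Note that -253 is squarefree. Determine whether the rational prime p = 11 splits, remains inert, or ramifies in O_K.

Since -253 ≢ 1 mod 4, the ring of integers is ℤ[√-253] with discriminant 4·(-253) = -1012.
Ramification test: 11 | -1012. The prime 11 ramifies in K.

ramified — (11) = 𝔭²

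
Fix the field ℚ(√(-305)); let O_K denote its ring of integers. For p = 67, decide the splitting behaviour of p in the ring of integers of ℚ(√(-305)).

remains prime (inert)

d = -305 ≡ 3 (mod 4), so O_K = ℤ[√-305] and disc(K) = 4d = -1220.
67 ∤ -1220, so 67 is unramified.
Compute (-305/67) via Euler: 30^((67-1)/2) mod 67 = 66, so (-305/67) = -1.
Legendre symbol -1 ⇒ 67 is inert.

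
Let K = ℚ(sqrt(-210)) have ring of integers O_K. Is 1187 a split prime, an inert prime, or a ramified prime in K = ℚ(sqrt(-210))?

d = -210 ≡ 2 (mod 4), so O_K = ℤ[√-210] and disc(K) = 4d = -840.
1187 ∤ -840, so 1187 is unramified.
Compute (-210/1187) via Euler: 977^((1187-1)/2) mod 1187 = 1, so (-210/1187) = 1.
(-210/1187) = 1, so 1187 splits.

p splits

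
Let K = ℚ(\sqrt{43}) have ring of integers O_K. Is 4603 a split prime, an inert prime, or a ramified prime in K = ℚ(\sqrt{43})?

p splits

Since 43 ≢ 1 mod 4, the ring of integers is ℤ[√43] with discriminant 4·43 = 172.
disc(K) = 172 is not divisible by 4603; 4603 is unramified.
Legendre symbol by Euler's criterion: (43/4603) ≡ 43^2301 ≡ 1 (mod 4603), i.e. (43/4603) = 1.
Legendre symbol 1 ⇒ 4603 is split.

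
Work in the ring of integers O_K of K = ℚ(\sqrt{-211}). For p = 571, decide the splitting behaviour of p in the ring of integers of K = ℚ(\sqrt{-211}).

Since -211 ≡ 1 mod 4, the ring of integers is ℤ[(1+√-211)/2] with discriminant -211.
Since gcd(571, -211) = 1 the prime 571 does not ramify.
(-211/571) = 360^285 mod 571 = 570, giving Legendre symbol -1.
(-211/571) = -1, so 571 is inert.

p is inert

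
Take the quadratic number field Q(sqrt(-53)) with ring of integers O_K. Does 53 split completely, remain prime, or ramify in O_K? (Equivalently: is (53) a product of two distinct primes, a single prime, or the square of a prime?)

ramified — (53) = 𝔭²

d = -53 ≡ 3 (mod 4), so O_K = ℤ[√-53] and disc(K) = 4d = -212.
Ramification test: 53 | -212. The prime 53 ramifies in K.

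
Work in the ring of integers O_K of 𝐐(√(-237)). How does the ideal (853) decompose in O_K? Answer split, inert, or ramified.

remains prime (inert)

-237 mod 4 = 3, hence disc K = 4·(-237) = -948 and O_K = ℤ[√-237].
853 ∤ -948, so 853 is unramified.
Compute (-237/853) via Euler: 616^((853-1)/2) mod 853 = 852, so (-237/853) = -1.
(-237/853) = -1, so 853 is inert.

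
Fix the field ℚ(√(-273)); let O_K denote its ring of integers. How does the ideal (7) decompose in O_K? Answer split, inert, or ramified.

ramifies in O_K

d = -273 ≡ 3 (mod 4), so O_K = ℤ[√-273] and disc(K) = 4d = -1092.
disc(K) = -1092 = 7·(-156), so p = 7 is ramified.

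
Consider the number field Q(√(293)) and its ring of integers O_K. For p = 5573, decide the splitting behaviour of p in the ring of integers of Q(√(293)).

d = 293 ≡ 1 (mod 4), so O_K = ℤ[(1+√293)/2] and disc(K) = d = 293.
disc(K) = 293 is not divisible by 5573; 5573 is unramified.
Euler's criterion: 293^2786 mod 5573 = 1. Thus (293|5573) = 1.
Legendre symbol 1 ⇒ 5573 is split.

splits completely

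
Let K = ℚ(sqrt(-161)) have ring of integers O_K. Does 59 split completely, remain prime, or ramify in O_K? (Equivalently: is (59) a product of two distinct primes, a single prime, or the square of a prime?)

d = -161 ≡ 3 (mod 4), so O_K = ℤ[√-161] and disc(K) = 4d = -644.
59 ∤ -644, so 59 is unramified.
Compute (-161/59) via Euler: 16^((59-1)/2) mod 59 = 1, so (-161/59) = 1.
d is a quadratic residue mod p, hence 59 splits in O_K.

splits completely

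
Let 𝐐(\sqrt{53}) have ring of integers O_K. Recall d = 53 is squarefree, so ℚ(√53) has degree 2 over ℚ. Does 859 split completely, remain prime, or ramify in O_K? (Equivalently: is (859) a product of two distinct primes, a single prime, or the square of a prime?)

splits completely

d = 53 ≡ 1 (mod 4), so O_K = ℤ[(1+√53)/2] and disc(K) = d = 53.
disc(K) = 53 is not divisible by 859; 859 is unramified.
Compute (53/859) via Euler: 53^((859-1)/2) mod 859 = 1, so (53/859) = 1.
(53/859) = 1, so 859 splits.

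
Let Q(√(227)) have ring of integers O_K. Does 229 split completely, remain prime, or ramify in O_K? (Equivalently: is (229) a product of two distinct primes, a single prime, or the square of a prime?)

inert

d = 227 ≡ 3 (mod 4), so O_K = ℤ[√227] and disc(K) = 4d = 908.
229 ∤ 908, so 229 is unramified.
Euler's criterion: 227^114 mod 229 = 228. Thus (227|229) = -1.
d is a non-residue mod p, hence 229 remains inert in O_K.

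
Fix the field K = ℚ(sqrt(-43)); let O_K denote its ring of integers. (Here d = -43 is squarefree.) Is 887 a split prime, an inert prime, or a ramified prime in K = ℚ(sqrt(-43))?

inert

Since -43 ≡ 1 mod 4, the ring of integers is ℤ[(1+√-43)/2] with discriminant -43.
887 ∤ -43, so 887 is unramified.
Compute (-43/887) via Euler: 844^((887-1)/2) mod 887 = 886, so (-43/887) = -1.
(-43/887) = -1, so 887 is inert.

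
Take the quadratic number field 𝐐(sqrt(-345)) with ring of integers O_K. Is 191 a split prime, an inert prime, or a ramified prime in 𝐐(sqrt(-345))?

inert — (191) stays prime in O_K

d = -345 ≡ 3 (mod 4), so O_K = ℤ[√-345] and disc(K) = 4d = -1380.
Since gcd(191, -1380) = 1 the prime 191 does not ramify.
Compute (-345/191) via Euler: 37^((191-1)/2) mod 191 = 190, so (-345/191) = -1.
(-345/191) = -1, so 191 is inert.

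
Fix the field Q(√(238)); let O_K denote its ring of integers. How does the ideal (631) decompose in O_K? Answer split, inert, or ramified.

remains prime (inert)

238 mod 4 = 2, hence disc K = 4·238 = 952 and O_K = ℤ[√238].
Since gcd(631, 952) = 1 the prime 631 does not ramify.
Legendre symbol by Euler's criterion: (238/631) ≡ 238^315 ≡ 630 (mod 631), i.e. (238/631) = -1.
d is a non-residue mod p, hence 631 remains inert in O_K.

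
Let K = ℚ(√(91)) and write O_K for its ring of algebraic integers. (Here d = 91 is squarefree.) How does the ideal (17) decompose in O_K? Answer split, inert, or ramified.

Since 91 ≢ 1 mod 4, the ring of integers is ℤ[√91] with discriminant 4·91 = 364.
Since gcd(17, 364) = 1 the prime 17 does not ramify.
Legendre symbol by Euler's criterion: (91/17) ≡ 91^8 ≡ 16 (mod 17), i.e. (91/17) = -1.
d is a non-residue mod p, hence 17 remains inert in O_K.

p is inert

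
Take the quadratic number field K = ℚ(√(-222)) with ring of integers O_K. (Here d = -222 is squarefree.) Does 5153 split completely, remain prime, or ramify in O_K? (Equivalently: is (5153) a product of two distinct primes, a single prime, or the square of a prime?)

5153 remains inert

-222 mod 4 = 2, hence disc K = 4·(-222) = -888 and O_K = ℤ[√-222].
Since gcd(5153, -888) = 1 the prime 5153 does not ramify.
Legendre symbol by Euler's criterion: (-222/5153) ≡ (-222)^2576 ≡ 5152 (mod 5153), i.e. (-222/5153) = -1.
Legendre symbol -1 ⇒ 5153 is inert.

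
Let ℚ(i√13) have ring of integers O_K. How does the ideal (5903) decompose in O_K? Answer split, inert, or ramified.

inert — (5903) stays prime in O_K

d = -13 ≡ 3 (mod 4), so O_K = ℤ[√-13] and disc(K) = 4d = -52.
disc(K) = -52 is not divisible by 5903; 5903 is unramified.
(-13/5903) = 5890^2951 mod 5903 = 5902, giving Legendre symbol -1.
Legendre symbol -1 ⇒ 5903 is inert.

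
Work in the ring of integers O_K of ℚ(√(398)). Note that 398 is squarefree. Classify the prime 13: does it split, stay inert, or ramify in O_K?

Since 398 ≢ 1 mod 4, the ring of integers is ℤ[√398] with discriminant 4·398 = 1592.
13 ∤ 1592, so 13 is unramified.
(398/13) = 8^6 mod 13 = 12, giving Legendre symbol -1.
Legendre symbol -1 ⇒ 13 is inert.

p is inert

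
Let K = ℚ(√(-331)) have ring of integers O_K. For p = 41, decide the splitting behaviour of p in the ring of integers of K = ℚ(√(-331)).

-331 mod 4 = 1, hence disc K = -331 and O_K = ℤ[(1+√-331)/2].
Since gcd(41, -331) = 1 the prime 41 does not ramify.
Compute (-331/41) via Euler: 38^((41-1)/2) mod 41 = 40, so (-331/41) = -1.
Legendre symbol -1 ⇒ 41 is inert.

41 remains inert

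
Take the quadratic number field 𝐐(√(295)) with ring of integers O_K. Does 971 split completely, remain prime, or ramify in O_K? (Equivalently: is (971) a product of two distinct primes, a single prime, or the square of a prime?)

inert — (971) stays prime in O_K

d = 295 ≡ 3 (mod 4), so O_K = ℤ[√295] and disc(K) = 4d = 1180.
disc(K) = 1180 is not divisible by 971; 971 is unramified.
Euler's criterion: 295^485 mod 971 = 970. Thus (295|971) = -1.
Legendre symbol -1 ⇒ 971 is inert.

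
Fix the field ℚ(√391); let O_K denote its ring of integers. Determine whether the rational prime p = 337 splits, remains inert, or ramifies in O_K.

Since 391 ≢ 1 mod 4, the ring of integers is ℤ[√391] with discriminant 4·391 = 1564.
337 ∤ 1564, so 337 is unramified.
Compute (391/337) via Euler: 54^((337-1)/2) mod 337 = 1, so (391/337) = 1.
(391/337) = 1, so 337 splits.

splits completely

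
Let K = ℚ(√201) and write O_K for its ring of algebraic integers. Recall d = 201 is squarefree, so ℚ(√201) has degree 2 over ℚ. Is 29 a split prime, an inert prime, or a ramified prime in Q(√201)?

201 mod 4 = 1, hence disc K = 201 and O_K = ℤ[(1+√201)/2].
29 ∤ 201, so 29 is unramified.
(201/29) = 27^14 mod 29 = 28, giving Legendre symbol -1.
d is a non-residue mod p, hence 29 remains inert in O_K.

inert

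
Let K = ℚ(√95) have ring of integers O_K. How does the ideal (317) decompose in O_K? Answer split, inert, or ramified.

Since 95 ≢ 1 mod 4, the ring of integers is ℤ[√95] with discriminant 4·95 = 380.
disc(K) = 380 is not divisible by 317; 317 is unramified.
Compute (95/317) via Euler: 95^((317-1)/2) mod 317 = 1, so (95/317) = 1.
(95/317) = 1, so 317 splits.

317 splits in O_K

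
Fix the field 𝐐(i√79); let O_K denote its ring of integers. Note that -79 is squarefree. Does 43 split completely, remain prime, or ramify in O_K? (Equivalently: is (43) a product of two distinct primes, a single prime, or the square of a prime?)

43 remains inert

Since -79 ≡ 1 mod 4, the ring of integers is ℤ[(1+√-79)/2] with discriminant -79.
Since gcd(43, -79) = 1 the prime 43 does not ramify.
Legendre symbol by Euler's criterion: (-79/43) ≡ (-79)^21 ≡ 42 (mod 43), i.e. (-79/43) = -1.
(-79/43) = -1, so 43 is inert.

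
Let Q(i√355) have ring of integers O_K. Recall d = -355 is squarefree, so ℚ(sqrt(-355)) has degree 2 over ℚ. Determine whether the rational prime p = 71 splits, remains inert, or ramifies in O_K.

ramified

d = -355 ≡ 1 (mod 4), so O_K = ℤ[(1+√-355)/2] and disc(K) = d = -355.
disc(K) = -355 = 71·(-5), so p = 71 is ramified.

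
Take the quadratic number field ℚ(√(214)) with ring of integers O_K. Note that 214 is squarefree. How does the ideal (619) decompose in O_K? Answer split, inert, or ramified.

inert — (619) stays prime in O_K

214 mod 4 = 2, hence disc K = 4·214 = 856 and O_K = ℤ[√214].
619 ∤ 856, so 619 is unramified.
Compute (214/619) via Euler: 214^((619-1)/2) mod 619 = 618, so (214/619) = -1.
(214/619) = -1, so 619 is inert.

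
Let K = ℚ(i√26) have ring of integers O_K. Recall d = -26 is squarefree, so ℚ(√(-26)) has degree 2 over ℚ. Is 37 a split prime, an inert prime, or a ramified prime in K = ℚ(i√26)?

-26 mod 4 = 2, hence disc K = 4·(-26) = -104 and O_K = ℤ[√-26].
37 ∤ -104, so 37 is unramified.
Compute (-26/37) via Euler: 11^((37-1)/2) mod 37 = 1, so (-26/37) = 1.
(-26/37) = 1, so 37 splits.

37 splits in O_K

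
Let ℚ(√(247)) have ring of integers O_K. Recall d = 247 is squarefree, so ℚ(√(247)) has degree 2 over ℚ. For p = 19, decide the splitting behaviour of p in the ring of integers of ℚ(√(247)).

ramified — (19) = 𝔭²

Since 247 ≢ 1 mod 4, the ring of integers is ℤ[√247] with discriminant 4·247 = 988.
19 divides disc(K) = 988, so 19 ramifies.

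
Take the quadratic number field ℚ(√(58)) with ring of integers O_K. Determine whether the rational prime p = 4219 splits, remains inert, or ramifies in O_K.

d = 58 ≡ 2 (mod 4), so O_K = ℤ[√58] and disc(K) = 4d = 232.
Since gcd(4219, 232) = 1 the prime 4219 does not ramify.
Compute (58/4219) via Euler: 58^((4219-1)/2) mod 4219 = 1, so (58/4219) = 1.
(58/4219) = 1, so 4219 splits.

split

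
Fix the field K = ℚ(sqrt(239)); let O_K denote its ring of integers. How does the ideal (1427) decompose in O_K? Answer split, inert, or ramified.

239 mod 4 = 3, hence disc K = 4·239 = 956 and O_K = ℤ[√239].
disc(K) = 956 is not divisible by 1427; 1427 is unramified.
Legendre symbol by Euler's criterion: (239/1427) ≡ 239^713 ≡ 1426 (mod 1427), i.e. (239/1427) = -1.
d is a non-residue mod p, hence 1427 remains inert in O_K.

inert — (1427) stays prime in O_K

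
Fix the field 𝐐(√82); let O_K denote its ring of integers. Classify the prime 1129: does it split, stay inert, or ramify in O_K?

p is inert

Since 82 ≢ 1 mod 4, the ring of integers is ℤ[√82] with discriminant 4·82 = 328.
1129 ∤ 328, so 1129 is unramified.
(82/1129) = 82^564 mod 1129 = 1128, giving Legendre symbol -1.
d is a non-residue mod p, hence 1129 remains inert in O_K.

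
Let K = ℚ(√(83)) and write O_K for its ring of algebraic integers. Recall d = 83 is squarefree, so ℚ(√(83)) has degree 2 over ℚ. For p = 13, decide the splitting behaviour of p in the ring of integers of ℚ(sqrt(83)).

83 mod 4 = 3, hence disc K = 4·83 = 332 and O_K = ℤ[√83].
disc(K) = 332 is not divisible by 13; 13 is unramified.
Legendre symbol by Euler's criterion: (83/13) ≡ 83^6 ≡ 12 (mod 13), i.e. (83/13) = -1.
(83/13) = -1, so 13 is inert.

inert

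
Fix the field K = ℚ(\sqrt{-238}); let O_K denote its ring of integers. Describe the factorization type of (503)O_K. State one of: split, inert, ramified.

split — (503) = 𝔭₁𝔭₂ with 𝔭₁ ≠ 𝔭₂

d = -238 ≡ 2 (mod 4), so O_K = ℤ[√-238] and disc(K) = 4d = -952.
Since gcd(503, -952) = 1 the prime 503 does not ramify.
Legendre symbol by Euler's criterion: (-238/503) ≡ (-238)^251 ≡ 1 (mod 503), i.e. (-238/503) = 1.
Legendre symbol 1 ⇒ 503 is split.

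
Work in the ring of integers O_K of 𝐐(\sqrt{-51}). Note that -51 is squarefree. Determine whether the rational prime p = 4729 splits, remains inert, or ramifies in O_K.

-51 mod 4 = 1, hence disc K = -51 and O_K = ℤ[(1+√-51)/2].
4729 ∤ -51, so 4729 is unramified.
Euler's criterion: (-51)^2364 mod 4729 = 4728. Thus (-51|4729) = -1.
d is a non-residue mod p, hence 4729 remains inert in O_K.

inert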